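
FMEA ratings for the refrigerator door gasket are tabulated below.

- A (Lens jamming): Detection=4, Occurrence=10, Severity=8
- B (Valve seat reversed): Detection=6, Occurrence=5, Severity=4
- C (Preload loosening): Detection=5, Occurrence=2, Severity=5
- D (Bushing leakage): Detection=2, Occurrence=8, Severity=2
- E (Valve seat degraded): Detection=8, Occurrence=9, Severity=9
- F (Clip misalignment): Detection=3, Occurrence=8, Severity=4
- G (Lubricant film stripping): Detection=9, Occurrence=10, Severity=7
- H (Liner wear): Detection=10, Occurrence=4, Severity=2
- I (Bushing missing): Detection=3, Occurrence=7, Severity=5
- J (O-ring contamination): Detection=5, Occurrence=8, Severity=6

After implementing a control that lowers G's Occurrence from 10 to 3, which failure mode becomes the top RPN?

E

RPN = Severity × Occurrence × Detection:
  A: 8 × 10 × 4 = 320
  B: 4 × 5 × 6 = 120
  C: 5 × 2 × 5 = 50
  D: 2 × 8 × 2 = 32
  E: 9 × 9 × 8 = 648
  F: 4 × 8 × 3 = 96
  G: 7 × 10 × 9 = 630
  H: 2 × 4 × 10 = 80
  I: 5 × 7 × 3 = 105
  J: 6 × 8 × 5 = 240
After action: G → 7 × 3 × 9 = 189.
Revised RPNs: E=648, A=320, J=240, G=189, B=120, I=105, F=96, H=80, C=50, D=32.
Highest is now E (648).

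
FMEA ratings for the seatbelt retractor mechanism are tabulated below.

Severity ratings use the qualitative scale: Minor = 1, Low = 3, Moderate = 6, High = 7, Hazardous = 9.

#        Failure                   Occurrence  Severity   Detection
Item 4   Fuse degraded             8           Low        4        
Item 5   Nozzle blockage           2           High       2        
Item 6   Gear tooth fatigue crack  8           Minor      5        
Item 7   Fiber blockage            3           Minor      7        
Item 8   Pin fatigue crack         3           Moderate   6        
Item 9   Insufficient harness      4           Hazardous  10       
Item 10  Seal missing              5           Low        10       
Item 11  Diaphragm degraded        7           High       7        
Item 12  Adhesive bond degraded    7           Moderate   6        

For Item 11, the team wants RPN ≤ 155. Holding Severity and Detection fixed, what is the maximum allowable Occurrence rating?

3

Item 11: S=7, O=7, D=7 → current RPN = 343.
Fixed product = 49. Need 49 × O ≤ 155, so O ≤ 155/49 = 3.16.
Maximum integer Occurrence rating = 3 (gives RPN 147; O=4 would give 196 > 155).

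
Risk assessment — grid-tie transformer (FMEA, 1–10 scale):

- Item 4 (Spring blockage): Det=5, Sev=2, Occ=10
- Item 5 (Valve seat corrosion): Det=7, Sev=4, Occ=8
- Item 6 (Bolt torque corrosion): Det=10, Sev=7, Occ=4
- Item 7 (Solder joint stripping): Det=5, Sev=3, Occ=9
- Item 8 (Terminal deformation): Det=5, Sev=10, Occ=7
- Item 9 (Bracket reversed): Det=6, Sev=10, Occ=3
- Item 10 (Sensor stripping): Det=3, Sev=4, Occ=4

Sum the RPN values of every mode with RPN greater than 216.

RPN = Severity × Occurrence × Detection:
  Item 4: 2 × 10 × 5 = 100
  Item 5: 4 × 8 × 7 = 224
  Item 6: 7 × 4 × 10 = 280
  Item 7: 3 × 9 × 5 = 135
  Item 8: 10 × 7 × 5 = 350
  Item 9: 10 × 3 × 6 = 180
  Item 10: 4 × 4 × 3 = 48
RPN > 216: Item 5 (224), Item 6 (280), Item 8 (350).
Sum: 224 + 280 + 350 = 854.

854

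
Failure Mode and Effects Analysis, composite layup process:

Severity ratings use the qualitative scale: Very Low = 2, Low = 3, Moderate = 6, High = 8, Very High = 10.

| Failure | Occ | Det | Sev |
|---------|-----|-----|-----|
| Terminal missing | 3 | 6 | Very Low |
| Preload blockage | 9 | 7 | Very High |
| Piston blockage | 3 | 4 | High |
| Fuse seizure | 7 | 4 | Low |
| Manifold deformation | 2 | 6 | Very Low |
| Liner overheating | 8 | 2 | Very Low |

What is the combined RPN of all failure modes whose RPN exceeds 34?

RPN = Severity × Occurrence × Detection:
  Terminal missing: 2 × 3 × 6 = 36
  Preload blockage: 10 × 9 × 7 = 630
  Piston blockage: 8 × 3 × 4 = 96
  Fuse seizure: 3 × 7 × 4 = 84
  Manifold deformation: 2 × 2 × 6 = 24
  Liner overheating: 2 × 8 × 2 = 32
RPN > 34: Terminal missing (36), Preload blockage (630), Piston blockage (96), Fuse seizure (84).
Sum: 36 + 630 + 96 + 84 = 846.

846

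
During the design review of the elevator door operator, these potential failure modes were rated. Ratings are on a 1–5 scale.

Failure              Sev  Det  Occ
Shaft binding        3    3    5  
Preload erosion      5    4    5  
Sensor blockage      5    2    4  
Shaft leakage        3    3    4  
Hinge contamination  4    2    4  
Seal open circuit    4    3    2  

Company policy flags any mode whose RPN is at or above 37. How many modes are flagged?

RPN = Severity × Occurrence × Detection:
  Shaft binding: 3 × 5 × 3 = 45
  Preload erosion: 5 × 5 × 4 = 100
  Sensor blockage: 5 × 4 × 2 = 40
  Shaft leakage: 3 × 4 × 3 = 36
  Hinge contamination: 4 × 4 × 2 = 32
  Seal open circuit: 4 × 2 × 3 = 24
Modes with RPN ≥ 37: Shaft binding (45), Preload erosion (100), Sensor blockage (40) → 3.

3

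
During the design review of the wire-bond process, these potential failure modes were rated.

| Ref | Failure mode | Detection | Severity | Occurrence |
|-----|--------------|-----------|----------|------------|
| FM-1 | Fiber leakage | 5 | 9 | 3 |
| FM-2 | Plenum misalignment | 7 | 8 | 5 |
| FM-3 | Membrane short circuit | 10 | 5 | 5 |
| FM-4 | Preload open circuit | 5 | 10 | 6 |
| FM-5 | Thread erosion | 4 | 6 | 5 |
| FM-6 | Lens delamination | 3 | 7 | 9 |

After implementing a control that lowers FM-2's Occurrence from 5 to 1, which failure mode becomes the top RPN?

FM-4

RPN = Severity × Occurrence × Detection:
  FM-1: 9 × 3 × 5 = 135
  FM-2: 8 × 5 × 7 = 280
  FM-3: 5 × 5 × 10 = 250
  FM-4: 10 × 6 × 5 = 300
  FM-5: 6 × 5 × 4 = 120
  FM-6: 7 × 9 × 3 = 189
After action: FM-2 → 8 × 1 × 7 = 56.
Revised RPNs: FM-4=300, FM-3=250, FM-6=189, FM-1=135, FM-5=120, FM-2=56.
Highest is now FM-4 (300).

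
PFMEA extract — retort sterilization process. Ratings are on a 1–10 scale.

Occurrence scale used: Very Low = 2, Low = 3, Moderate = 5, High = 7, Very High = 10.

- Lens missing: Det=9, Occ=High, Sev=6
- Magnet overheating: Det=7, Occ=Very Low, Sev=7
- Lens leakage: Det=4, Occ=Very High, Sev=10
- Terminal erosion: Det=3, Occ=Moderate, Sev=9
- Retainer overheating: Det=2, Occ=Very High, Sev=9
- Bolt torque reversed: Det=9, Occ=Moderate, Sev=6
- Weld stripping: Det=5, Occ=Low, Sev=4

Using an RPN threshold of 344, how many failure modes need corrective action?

RPN = Severity × Occurrence × Detection:
  Lens missing: 6 × 7 × 9 = 378
  Magnet overheating: 7 × 2 × 7 = 98
  Lens leakage: 10 × 10 × 4 = 400
  Terminal erosion: 9 × 5 × 3 = 135
  Retainer overheating: 9 × 10 × 2 = 180
  Bolt torque reversed: 6 × 5 × 9 = 270
  Weld stripping: 4 × 3 × 5 = 60
Modes with RPN ≥ 344: Lens missing (378), Lens leakage (400) → 2.

2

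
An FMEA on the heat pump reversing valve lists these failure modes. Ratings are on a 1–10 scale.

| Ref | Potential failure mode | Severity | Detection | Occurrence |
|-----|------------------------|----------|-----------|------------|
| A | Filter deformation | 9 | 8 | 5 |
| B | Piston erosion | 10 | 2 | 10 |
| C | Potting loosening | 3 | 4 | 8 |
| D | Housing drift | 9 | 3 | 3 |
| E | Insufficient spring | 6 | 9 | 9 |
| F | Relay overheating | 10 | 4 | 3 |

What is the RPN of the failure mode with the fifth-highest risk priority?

96

RPN = Severity × Occurrence × Detection:
  A: 9 × 5 × 8 = 360
  B: 10 × 10 × 2 = 200
  C: 3 × 8 × 4 = 96
  D: 9 × 3 × 3 = 81
  E: 6 × 9 × 9 = 486
  F: 10 × 3 × 4 = 120
Sorted descending: 486, 360, 200, 120, 96, 81.
The fifth-highest RPN is 96 (C).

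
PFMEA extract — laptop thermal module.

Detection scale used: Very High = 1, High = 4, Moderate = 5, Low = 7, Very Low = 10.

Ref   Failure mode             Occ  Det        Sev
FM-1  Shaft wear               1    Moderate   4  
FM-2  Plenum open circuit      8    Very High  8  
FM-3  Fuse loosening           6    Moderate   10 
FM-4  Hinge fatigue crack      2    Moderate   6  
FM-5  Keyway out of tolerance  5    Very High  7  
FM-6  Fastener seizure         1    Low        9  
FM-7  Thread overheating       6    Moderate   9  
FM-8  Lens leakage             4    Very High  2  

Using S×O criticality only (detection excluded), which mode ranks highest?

Criticality = Severity × Occurrence:
  FM-1: 4 × 1 = 4
  FM-2: 8 × 8 = 64
  FM-3: 10 × 6 = 60
  FM-4: 6 × 2 = 12
  FM-5: 7 × 5 = 35
  FM-6: 9 × 1 = 9
  FM-7: 9 × 6 = 54
  FM-8: 2 × 4 = 8
Highest criticality is 64 → FM-2.

FM-2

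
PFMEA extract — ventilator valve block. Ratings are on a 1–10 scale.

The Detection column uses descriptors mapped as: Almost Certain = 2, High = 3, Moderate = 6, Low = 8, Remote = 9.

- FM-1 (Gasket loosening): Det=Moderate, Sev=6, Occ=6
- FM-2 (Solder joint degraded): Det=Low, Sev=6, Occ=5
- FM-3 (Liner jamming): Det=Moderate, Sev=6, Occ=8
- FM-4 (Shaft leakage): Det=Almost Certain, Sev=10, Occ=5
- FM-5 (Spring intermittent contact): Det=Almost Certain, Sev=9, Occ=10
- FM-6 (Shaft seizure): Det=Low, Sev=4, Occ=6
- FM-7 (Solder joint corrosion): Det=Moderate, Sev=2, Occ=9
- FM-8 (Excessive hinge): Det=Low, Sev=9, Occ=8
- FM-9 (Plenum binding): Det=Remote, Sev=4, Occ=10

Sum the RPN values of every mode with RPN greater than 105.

2160

RPN = Severity × Occurrence × Detection:
  FM-1: 6 × 6 × 6 = 216
  FM-2: 6 × 5 × 8 = 240
  FM-3: 6 × 8 × 6 = 288
  FM-4: 10 × 5 × 2 = 100
  FM-5: 9 × 10 × 2 = 180
  FM-6: 4 × 6 × 8 = 192
  FM-7: 2 × 9 × 6 = 108
  FM-8: 9 × 8 × 8 = 576
  FM-9: 4 × 10 × 9 = 360
RPN > 105: FM-1 (216), FM-2 (240), FM-3 (288), FM-5 (180), FM-6 (192), FM-7 (108), FM-8 (576), FM-9 (360).
Sum: 216 + 240 + 288 + 180 + 192 + 108 + 576 + 360 = 2160.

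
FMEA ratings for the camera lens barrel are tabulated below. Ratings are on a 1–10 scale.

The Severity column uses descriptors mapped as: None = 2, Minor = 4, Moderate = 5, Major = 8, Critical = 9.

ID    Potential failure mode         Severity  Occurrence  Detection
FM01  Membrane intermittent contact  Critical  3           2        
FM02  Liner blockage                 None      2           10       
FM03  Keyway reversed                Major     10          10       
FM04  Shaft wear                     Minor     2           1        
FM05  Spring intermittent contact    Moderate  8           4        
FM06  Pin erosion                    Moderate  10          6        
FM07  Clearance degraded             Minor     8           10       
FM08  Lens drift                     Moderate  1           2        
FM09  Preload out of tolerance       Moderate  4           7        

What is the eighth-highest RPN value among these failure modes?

10

RPN = Severity × Occurrence × Detection:
  FM01: 9 × 3 × 2 = 54
  FM02: 2 × 2 × 10 = 40
  FM03: 8 × 10 × 10 = 800
  FM04: 4 × 2 × 1 = 8
  FM05: 5 × 8 × 4 = 160
  FM06: 5 × 10 × 6 = 300
  FM07: 4 × 8 × 10 = 320
  FM08: 5 × 1 × 2 = 10
  FM09: 5 × 4 × 7 = 140
Sorted descending: 800, 320, 300, 160, 140, 54, 40, 10, 8.
The eighth-highest RPN is 10 (FM08).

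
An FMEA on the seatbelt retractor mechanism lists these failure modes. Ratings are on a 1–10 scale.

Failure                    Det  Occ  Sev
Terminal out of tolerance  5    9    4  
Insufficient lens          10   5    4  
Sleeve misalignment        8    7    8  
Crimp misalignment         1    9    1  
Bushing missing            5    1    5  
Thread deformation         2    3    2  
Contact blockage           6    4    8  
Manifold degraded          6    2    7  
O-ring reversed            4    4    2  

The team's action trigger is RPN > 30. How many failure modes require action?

6

RPN = Severity × Occurrence × Detection:
  Terminal out of tolerance: 4 × 9 × 5 = 180
  Insufficient lens: 4 × 5 × 10 = 200
  Sleeve misalignment: 8 × 7 × 8 = 448
  Crimp misalignment: 1 × 9 × 1 = 9
  Bushing missing: 5 × 1 × 5 = 25
  Thread deformation: 2 × 3 × 2 = 12
  Contact blockage: 8 × 4 × 6 = 192
  Manifold degraded: 7 × 2 × 6 = 84
  O-ring reversed: 2 × 4 × 4 = 32
Modes with RPN > 30: Terminal out of tolerance (180), Insufficient lens (200), Sleeve misalignment (448), Contact blockage (192), Manifold degraded (84), O-ring reversed (32) → 6.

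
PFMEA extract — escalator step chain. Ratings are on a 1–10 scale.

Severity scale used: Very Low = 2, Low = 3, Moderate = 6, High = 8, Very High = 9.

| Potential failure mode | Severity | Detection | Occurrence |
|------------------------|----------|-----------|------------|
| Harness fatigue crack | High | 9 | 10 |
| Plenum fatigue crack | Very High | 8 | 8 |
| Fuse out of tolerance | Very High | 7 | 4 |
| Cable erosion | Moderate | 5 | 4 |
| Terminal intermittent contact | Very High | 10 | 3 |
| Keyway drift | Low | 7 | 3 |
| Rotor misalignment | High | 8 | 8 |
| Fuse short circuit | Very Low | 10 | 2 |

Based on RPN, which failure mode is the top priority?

RPN = Severity × Occurrence × Detection:
  Harness fatigue crack: 8 × 10 × 9 = 720
  Plenum fatigue crack: 9 × 8 × 8 = 576
  Fuse out of tolerance: 9 × 4 × 7 = 252
  Cable erosion: 6 × 4 × 5 = 120
  Terminal intermittent contact: 9 × 3 × 10 = 270
  Keyway drift: 3 × 3 × 7 = 63
  Rotor misalignment: 8 × 8 × 8 = 512
  Fuse short circuit: 2 × 2 × 10 = 40
Highest RPN is 720 → Harness fatigue crack.

Harness fatigue crack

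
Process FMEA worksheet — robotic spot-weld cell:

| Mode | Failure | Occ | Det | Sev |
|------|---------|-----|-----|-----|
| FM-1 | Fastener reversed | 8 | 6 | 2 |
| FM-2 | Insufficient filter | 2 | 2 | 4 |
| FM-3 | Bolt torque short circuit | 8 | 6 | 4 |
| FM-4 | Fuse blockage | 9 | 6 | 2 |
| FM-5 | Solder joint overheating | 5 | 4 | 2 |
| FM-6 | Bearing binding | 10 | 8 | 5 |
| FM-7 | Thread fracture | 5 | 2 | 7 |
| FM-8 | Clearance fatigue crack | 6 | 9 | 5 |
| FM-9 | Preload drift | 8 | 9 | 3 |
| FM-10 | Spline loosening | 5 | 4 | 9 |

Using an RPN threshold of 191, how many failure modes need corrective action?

RPN = Severity × Occurrence × Detection:
  FM-1: 2 × 8 × 6 = 96
  FM-2: 4 × 2 × 2 = 16
  FM-3: 4 × 8 × 6 = 192
  FM-4: 2 × 9 × 6 = 108
  FM-5: 2 × 5 × 4 = 40
  FM-6: 5 × 10 × 8 = 400
  FM-7: 7 × 5 × 2 = 70
  FM-8: 5 × 6 × 9 = 270
  FM-9: 3 × 8 × 9 = 216
  FM-10: 9 × 5 × 4 = 180
Modes with RPN ≥ 191: FM-3 (192), FM-6 (400), FM-8 (270), FM-9 (216) → 4.

4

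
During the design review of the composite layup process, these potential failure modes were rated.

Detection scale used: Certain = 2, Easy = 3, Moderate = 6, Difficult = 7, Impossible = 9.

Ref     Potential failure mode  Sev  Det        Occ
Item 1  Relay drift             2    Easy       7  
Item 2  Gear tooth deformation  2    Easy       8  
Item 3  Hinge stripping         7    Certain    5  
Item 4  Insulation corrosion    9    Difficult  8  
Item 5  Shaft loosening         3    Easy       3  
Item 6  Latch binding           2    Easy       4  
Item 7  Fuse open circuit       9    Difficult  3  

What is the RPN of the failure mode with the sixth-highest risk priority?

RPN = Severity × Occurrence × Detection:
  Item 1: 2 × 7 × 3 = 42
  Item 2: 2 × 8 × 3 = 48
  Item 3: 7 × 5 × 2 = 70
  Item 4: 9 × 8 × 7 = 504
  Item 5: 3 × 3 × 3 = 27
  Item 6: 2 × 4 × 3 = 24
  Item 7: 9 × 3 × 7 = 189
Sorted descending: 504, 189, 70, 48, 42, 27, 24.
The sixth-highest RPN is 27 (Item 5).

27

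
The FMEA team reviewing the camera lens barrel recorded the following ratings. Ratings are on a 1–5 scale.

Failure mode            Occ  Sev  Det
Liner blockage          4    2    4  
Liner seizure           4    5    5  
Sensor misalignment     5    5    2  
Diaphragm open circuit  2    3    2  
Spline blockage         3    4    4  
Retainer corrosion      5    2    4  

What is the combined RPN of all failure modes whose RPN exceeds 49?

150

RPN = Severity × Occurrence × Detection:
  Liner blockage: 2 × 4 × 4 = 32
  Liner seizure: 5 × 4 × 5 = 100
  Sensor misalignment: 5 × 5 × 2 = 50
  Diaphragm open circuit: 3 × 2 × 2 = 12
  Spline blockage: 4 × 3 × 4 = 48
  Retainer corrosion: 2 × 5 × 4 = 40
RPN > 49: Liner seizure (100), Sensor misalignment (50).
Sum: 100 + 50 = 150.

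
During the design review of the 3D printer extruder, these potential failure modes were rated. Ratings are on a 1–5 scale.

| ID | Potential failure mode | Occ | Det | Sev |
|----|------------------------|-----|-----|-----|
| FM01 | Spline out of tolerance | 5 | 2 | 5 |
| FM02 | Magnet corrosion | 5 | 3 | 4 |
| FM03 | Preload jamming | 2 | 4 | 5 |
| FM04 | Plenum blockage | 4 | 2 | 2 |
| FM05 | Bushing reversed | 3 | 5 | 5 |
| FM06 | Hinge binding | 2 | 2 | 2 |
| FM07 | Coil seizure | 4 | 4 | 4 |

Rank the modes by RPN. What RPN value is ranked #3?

60

RPN = Severity × Occurrence × Detection:
  FM01: 5 × 5 × 2 = 50
  FM02: 4 × 5 × 3 = 60
  FM03: 5 × 2 × 4 = 40
  FM04: 2 × 4 × 2 = 16
  FM05: 5 × 3 × 5 = 75
  FM06: 2 × 2 × 2 = 8
  FM07: 4 × 4 × 4 = 64
Sorted descending: 75, 64, 60, 50, 40, 16, 8.
The third-highest RPN is 60 (FM02).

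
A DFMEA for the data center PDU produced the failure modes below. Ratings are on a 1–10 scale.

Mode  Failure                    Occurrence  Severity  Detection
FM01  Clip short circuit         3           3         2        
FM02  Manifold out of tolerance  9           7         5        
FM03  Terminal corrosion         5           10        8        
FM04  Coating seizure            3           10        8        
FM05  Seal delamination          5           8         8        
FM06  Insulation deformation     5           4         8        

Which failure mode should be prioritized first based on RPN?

FM03

RPN = Severity × Occurrence × Detection:
  FM01: 3 × 3 × 2 = 18
  FM02: 7 × 9 × 5 = 315
  FM03: 10 × 5 × 8 = 400
  FM04: 10 × 3 × 8 = 240
  FM05: 8 × 5 × 8 = 320
  FM06: 4 × 5 × 8 = 160
Highest RPN is 400 → FM03.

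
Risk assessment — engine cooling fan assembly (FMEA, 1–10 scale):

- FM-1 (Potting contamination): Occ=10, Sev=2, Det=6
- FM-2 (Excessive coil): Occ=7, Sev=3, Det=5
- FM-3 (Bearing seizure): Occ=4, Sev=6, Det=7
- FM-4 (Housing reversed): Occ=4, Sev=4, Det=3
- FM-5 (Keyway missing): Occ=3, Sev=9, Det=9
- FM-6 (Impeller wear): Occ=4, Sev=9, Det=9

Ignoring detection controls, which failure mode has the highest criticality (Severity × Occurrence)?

FM-6

Criticality = Severity × Occurrence:
  FM-1: 2 × 10 = 20
  FM-2: 3 × 7 = 21
  FM-3: 6 × 4 = 24
  FM-4: 4 × 4 = 16
  FM-5: 9 × 3 = 27
  FM-6: 9 × 4 = 36
Highest criticality is 36 → FM-6.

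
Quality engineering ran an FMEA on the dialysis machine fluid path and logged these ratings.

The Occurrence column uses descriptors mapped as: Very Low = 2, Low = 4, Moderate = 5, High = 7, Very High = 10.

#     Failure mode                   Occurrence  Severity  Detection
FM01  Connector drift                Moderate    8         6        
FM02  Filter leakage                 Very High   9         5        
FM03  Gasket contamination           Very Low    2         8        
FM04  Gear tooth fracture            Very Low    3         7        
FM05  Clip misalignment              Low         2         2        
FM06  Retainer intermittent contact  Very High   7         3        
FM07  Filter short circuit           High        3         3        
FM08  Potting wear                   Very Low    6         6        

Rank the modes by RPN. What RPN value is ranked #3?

RPN = Severity × Occurrence × Detection:
  FM01: 8 × 5 × 6 = 240
  FM02: 9 × 10 × 5 = 450
  FM03: 2 × 2 × 8 = 32
  FM04: 3 × 2 × 7 = 42
  FM05: 2 × 4 × 2 = 16
  FM06: 7 × 10 × 3 = 210
  FM07: 3 × 7 × 3 = 63
  FM08: 6 × 2 × 6 = 72
Sorted descending: 450, 240, 210, 72, 63, 42, 32, 16.
The third-highest RPN is 210 (FM06).

210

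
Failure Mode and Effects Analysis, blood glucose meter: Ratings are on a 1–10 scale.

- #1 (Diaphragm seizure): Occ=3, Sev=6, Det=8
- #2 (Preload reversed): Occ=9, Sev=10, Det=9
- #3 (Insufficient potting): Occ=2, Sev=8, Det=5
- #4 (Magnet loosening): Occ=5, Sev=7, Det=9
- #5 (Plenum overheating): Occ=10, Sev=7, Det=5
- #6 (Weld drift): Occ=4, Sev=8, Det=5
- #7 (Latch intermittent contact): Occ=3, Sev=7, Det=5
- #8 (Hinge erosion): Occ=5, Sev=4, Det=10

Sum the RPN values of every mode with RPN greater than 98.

2084

RPN = Severity × Occurrence × Detection:
  #1: 6 × 3 × 8 = 144
  #2: 10 × 9 × 9 = 810
  #3: 8 × 2 × 5 = 80
  #4: 7 × 5 × 9 = 315
  #5: 7 × 10 × 5 = 350
  #6: 8 × 4 × 5 = 160
  #7: 7 × 3 × 5 = 105
  #8: 4 × 5 × 10 = 200
RPN > 98: #1 (144), #2 (810), #4 (315), #5 (350), #6 (160), #7 (105), #8 (200).
Sum: 144 + 810 + 315 + 350 + 160 + 105 + 200 = 2084.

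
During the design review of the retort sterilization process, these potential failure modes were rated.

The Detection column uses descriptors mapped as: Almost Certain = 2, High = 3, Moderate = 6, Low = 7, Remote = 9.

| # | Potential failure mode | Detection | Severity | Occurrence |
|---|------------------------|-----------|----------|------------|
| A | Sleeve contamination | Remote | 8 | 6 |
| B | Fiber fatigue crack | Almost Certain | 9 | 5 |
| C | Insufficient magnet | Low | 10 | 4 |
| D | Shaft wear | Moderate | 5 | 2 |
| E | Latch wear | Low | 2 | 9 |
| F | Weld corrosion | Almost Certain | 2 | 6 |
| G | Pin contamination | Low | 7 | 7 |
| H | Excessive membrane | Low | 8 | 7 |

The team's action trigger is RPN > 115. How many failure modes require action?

5

RPN = Severity × Occurrence × Detection:
  A: 8 × 6 × 9 = 432
  B: 9 × 5 × 2 = 90
  C: 10 × 4 × 7 = 280
  D: 5 × 2 × 6 = 60
  E: 2 × 9 × 7 = 126
  F: 2 × 6 × 2 = 24
  G: 7 × 7 × 7 = 343
  H: 8 × 7 × 7 = 392
Modes with RPN > 115: A (432), C (280), E (126), G (343), H (392) → 5.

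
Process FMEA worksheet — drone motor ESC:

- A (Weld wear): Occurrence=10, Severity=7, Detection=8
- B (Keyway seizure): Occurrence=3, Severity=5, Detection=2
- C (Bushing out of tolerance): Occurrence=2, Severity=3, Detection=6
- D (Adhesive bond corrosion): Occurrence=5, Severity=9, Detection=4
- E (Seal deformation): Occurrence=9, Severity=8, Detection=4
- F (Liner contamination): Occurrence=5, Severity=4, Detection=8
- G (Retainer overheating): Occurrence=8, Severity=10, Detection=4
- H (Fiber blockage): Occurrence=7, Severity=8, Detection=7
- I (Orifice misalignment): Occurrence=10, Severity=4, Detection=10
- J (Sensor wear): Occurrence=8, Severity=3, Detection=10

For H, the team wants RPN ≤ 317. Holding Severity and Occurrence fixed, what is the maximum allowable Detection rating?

H: S=8, O=7, D=7 → current RPN = 392.
Fixed product = 56. Need 56 × D ≤ 317, so D ≤ 317/56 = 5.66.
Maximum integer Detection rating = 5 (gives RPN 280; D=6 would give 336 > 317).

5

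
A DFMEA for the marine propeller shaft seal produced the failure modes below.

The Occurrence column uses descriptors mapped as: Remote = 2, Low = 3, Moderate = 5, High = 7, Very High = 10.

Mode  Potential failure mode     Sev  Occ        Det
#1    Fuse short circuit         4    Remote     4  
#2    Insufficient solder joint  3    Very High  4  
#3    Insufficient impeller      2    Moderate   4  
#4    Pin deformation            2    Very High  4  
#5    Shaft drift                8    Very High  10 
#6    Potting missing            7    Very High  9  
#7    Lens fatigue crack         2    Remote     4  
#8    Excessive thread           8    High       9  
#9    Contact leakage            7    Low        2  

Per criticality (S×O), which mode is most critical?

#5

Criticality = Severity × Occurrence:
  #1: 4 × 2 = 8
  #2: 3 × 10 = 30
  #3: 2 × 5 = 10
  #4: 2 × 10 = 20
  #5: 8 × 10 = 80
  #6: 7 × 10 = 70
  #7: 2 × 2 = 4
  #8: 8 × 7 = 56
  #9: 7 × 3 = 21
Highest criticality is 80 → #5.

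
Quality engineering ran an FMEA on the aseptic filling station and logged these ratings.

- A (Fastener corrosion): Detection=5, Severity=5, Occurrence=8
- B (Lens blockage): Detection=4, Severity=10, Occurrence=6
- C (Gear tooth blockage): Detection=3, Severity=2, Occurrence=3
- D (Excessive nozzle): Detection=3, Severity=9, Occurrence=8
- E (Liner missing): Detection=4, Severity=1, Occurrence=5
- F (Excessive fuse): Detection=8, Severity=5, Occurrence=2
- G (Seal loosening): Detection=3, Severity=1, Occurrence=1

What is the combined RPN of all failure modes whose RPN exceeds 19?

756

RPN = Severity × Occurrence × Detection:
  A: 5 × 8 × 5 = 200
  B: 10 × 6 × 4 = 240
  C: 2 × 3 × 3 = 18
  D: 9 × 8 × 3 = 216
  E: 1 × 5 × 4 = 20
  F: 5 × 2 × 8 = 80
  G: 1 × 1 × 3 = 3
RPN > 19: A (200), B (240), D (216), E (20), F (80).
Sum: 200 + 240 + 216 + 20 + 80 = 756.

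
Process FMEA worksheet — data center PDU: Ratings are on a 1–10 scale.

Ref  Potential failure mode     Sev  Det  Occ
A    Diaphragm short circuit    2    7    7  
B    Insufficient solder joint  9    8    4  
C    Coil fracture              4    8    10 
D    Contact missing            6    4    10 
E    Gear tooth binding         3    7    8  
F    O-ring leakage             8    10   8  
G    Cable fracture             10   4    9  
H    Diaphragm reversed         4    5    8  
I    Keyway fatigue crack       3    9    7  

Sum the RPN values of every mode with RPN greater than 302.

1320

RPN = Severity × Occurrence × Detection:
  A: 2 × 7 × 7 = 98
  B: 9 × 4 × 8 = 288
  C: 4 × 10 × 8 = 320
  D: 6 × 10 × 4 = 240
  E: 3 × 8 × 7 = 168
  F: 8 × 8 × 10 = 640
  G: 10 × 9 × 4 = 360
  H: 4 × 8 × 5 = 160
  I: 3 × 7 × 9 = 189
RPN > 302: C (320), F (640), G (360).
Sum: 320 + 640 + 360 = 1320.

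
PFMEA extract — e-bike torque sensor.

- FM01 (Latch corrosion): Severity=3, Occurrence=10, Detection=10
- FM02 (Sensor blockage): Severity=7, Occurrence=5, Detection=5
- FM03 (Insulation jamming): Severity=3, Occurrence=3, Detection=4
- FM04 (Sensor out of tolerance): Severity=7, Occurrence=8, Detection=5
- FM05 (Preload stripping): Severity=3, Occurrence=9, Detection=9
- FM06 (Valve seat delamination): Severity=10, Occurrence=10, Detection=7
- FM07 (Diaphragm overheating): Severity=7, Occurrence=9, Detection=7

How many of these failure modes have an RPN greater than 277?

4

RPN = Severity × Occurrence × Detection:
  FM01: 3 × 10 × 10 = 300
  FM02: 7 × 5 × 5 = 175
  FM03: 3 × 3 × 4 = 36
  FM04: 7 × 8 × 5 = 280
  FM05: 3 × 9 × 9 = 243
  FM06: 10 × 10 × 7 = 700
  FM07: 7 × 9 × 7 = 441
Modes with RPN > 277: FM01 (300), FM04 (280), FM06 (700), FM07 (441) → 4.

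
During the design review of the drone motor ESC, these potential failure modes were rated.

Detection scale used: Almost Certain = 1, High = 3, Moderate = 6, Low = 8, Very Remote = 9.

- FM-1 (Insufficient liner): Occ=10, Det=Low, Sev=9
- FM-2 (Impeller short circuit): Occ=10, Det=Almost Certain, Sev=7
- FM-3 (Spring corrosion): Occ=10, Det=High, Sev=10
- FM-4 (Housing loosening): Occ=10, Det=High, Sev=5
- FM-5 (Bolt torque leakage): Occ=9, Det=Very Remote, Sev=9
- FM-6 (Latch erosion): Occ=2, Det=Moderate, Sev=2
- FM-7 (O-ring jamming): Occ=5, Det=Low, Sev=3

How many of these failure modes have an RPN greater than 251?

3

RPN = Severity × Occurrence × Detection:
  FM-1: 9 × 10 × 8 = 720
  FM-2: 7 × 10 × 1 = 70
  FM-3: 10 × 10 × 3 = 300
  FM-4: 5 × 10 × 3 = 150
  FM-5: 9 × 9 × 9 = 729
  FM-6: 2 × 2 × 6 = 24
  FM-7: 3 × 5 × 8 = 120
Modes with RPN > 251: FM-1 (720), FM-3 (300), FM-5 (729) → 3.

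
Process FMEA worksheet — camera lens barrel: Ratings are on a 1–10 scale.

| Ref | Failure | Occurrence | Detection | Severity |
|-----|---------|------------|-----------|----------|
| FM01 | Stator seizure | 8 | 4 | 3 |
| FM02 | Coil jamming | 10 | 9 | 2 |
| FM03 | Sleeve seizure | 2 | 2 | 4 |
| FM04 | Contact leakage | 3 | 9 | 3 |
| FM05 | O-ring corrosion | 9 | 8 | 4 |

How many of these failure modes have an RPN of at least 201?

RPN = Severity × Occurrence × Detection:
  FM01: 3 × 8 × 4 = 96
  FM02: 2 × 10 × 9 = 180
  FM03: 4 × 2 × 2 = 16
  FM04: 3 × 3 × 9 = 81
  FM05: 4 × 9 × 8 = 288
Modes with RPN ≥ 201: FM05 (288) → 1.

1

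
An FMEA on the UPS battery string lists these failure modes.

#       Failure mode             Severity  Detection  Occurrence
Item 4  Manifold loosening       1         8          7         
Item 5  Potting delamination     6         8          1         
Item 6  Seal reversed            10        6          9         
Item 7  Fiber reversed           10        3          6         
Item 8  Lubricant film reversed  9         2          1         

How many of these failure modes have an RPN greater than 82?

2

RPN = Severity × Occurrence × Detection:
  Item 4: 1 × 7 × 8 = 56
  Item 5: 6 × 1 × 8 = 48
  Item 6: 10 × 9 × 6 = 540
  Item 7: 10 × 6 × 3 = 180
  Item 8: 9 × 1 × 2 = 18
Modes with RPN > 82: Item 6 (540), Item 7 (180) → 2.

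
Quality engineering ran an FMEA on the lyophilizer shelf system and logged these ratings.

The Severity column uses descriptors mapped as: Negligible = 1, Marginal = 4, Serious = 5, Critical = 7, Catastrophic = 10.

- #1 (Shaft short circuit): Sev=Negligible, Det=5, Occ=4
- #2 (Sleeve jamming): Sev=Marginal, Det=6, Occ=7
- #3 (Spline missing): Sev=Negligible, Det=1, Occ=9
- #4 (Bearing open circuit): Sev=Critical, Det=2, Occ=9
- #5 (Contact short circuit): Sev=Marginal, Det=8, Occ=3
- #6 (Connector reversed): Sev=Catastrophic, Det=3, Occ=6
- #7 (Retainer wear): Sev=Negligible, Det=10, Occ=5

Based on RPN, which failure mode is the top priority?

RPN = Severity × Occurrence × Detection:
  #1: 1 × 4 × 5 = 20
  #2: 4 × 7 × 6 = 168
  #3: 1 × 9 × 1 = 9
  #4: 7 × 9 × 2 = 126
  #5: 4 × 3 × 8 = 96
  #6: 10 × 6 × 3 = 180
  #7: 1 × 5 × 10 = 50
Highest RPN is 180 → #6.

#6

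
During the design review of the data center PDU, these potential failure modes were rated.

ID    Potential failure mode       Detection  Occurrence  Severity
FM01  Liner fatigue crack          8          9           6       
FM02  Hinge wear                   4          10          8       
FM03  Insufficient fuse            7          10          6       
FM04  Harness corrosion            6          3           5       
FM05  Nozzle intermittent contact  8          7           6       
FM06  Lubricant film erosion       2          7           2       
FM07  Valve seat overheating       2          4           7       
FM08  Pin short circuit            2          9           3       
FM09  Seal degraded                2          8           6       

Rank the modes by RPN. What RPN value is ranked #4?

RPN = Severity × Occurrence × Detection:
  FM01: 6 × 9 × 8 = 432
  FM02: 8 × 10 × 4 = 320
  FM03: 6 × 10 × 7 = 420
  FM04: 5 × 3 × 6 = 90
  FM05: 6 × 7 × 8 = 336
  FM06: 2 × 7 × 2 = 28
  FM07: 7 × 4 × 2 = 56
  FM08: 3 × 9 × 2 = 54
  FM09: 6 × 8 × 2 = 96
Sorted descending: 432, 420, 336, 320, 96, 90, 56, 54, 28.
The fourth-highest RPN is 320 (FM02).

320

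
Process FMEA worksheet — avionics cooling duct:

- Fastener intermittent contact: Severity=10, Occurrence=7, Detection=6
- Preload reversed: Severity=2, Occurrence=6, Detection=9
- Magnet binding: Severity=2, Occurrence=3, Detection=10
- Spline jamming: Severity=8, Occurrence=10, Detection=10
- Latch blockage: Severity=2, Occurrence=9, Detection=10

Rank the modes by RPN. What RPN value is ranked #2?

RPN = Severity × Occurrence × Detection:
  Fastener intermittent contact: 10 × 7 × 6 = 420
  Preload reversed: 2 × 6 × 9 = 108
  Magnet binding: 2 × 3 × 10 = 60
  Spline jamming: 8 × 10 × 10 = 800
  Latch blockage: 2 × 9 × 10 = 180
Sorted descending: 800, 420, 180, 108, 60.
The second-highest RPN is 420 (Fastener intermittent contact).

420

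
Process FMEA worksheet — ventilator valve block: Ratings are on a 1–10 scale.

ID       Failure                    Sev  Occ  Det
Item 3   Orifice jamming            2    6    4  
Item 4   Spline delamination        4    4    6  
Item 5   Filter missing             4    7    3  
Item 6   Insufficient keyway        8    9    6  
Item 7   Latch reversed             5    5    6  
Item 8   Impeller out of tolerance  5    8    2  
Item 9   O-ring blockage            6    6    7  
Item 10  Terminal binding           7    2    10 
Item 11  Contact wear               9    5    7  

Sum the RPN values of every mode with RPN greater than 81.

1469

RPN = Severity × Occurrence × Detection:
  Item 3: 2 × 6 × 4 = 48
  Item 4: 4 × 4 × 6 = 96
  Item 5: 4 × 7 × 3 = 84
  Item 6: 8 × 9 × 6 = 432
  Item 7: 5 × 5 × 6 = 150
  Item 8: 5 × 8 × 2 = 80
  Item 9: 6 × 6 × 7 = 252
  Item 10: 7 × 2 × 10 = 140
  Item 11: 9 × 5 × 7 = 315
RPN > 81: Item 4 (96), Item 5 (84), Item 6 (432), Item 7 (150), Item 9 (252), Item 10 (140), Item 11 (315).
Sum: 96 + 84 + 432 + 150 + 252 + 140 + 315 = 1469.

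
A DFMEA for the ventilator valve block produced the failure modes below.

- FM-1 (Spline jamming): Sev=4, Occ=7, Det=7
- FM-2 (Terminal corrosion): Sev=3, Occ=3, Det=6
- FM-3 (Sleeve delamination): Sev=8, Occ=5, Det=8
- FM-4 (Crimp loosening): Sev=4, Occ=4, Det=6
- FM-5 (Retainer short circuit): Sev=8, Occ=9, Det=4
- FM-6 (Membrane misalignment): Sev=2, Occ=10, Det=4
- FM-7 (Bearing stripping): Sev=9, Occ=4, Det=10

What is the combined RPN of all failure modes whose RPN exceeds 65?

RPN = Severity × Occurrence × Detection:
  FM-1: 4 × 7 × 7 = 196
  FM-2: 3 × 3 × 6 = 54
  FM-3: 8 × 5 × 8 = 320
  FM-4: 4 × 4 × 6 = 96
  FM-5: 8 × 9 × 4 = 288
  FM-6: 2 × 10 × 4 = 80
  FM-7: 9 × 4 × 10 = 360
RPN > 65: FM-1 (196), FM-3 (320), FM-4 (96), FM-5 (288), FM-6 (80), FM-7 (360).
Sum: 196 + 320 + 96 + 288 + 80 + 360 = 1340.

1340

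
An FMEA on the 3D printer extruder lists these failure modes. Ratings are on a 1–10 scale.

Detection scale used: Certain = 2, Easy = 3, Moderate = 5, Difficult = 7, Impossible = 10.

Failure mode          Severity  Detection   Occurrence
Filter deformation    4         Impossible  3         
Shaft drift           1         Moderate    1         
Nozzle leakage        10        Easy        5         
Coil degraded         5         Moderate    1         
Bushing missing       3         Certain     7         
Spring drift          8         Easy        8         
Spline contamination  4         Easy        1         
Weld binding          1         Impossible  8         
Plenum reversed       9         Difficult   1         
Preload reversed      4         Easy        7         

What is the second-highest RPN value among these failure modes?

RPN = Severity × Occurrence × Detection:
  Filter deformation: 4 × 3 × 10 = 120
  Shaft drift: 1 × 1 × 5 = 5
  Nozzle leakage: 10 × 5 × 3 = 150
  Coil degraded: 5 × 1 × 5 = 25
  Bushing missing: 3 × 7 × 2 = 42
  Spring drift: 8 × 8 × 3 = 192
  Spline contamination: 4 × 1 × 3 = 12
  Weld binding: 1 × 8 × 10 = 80
  Plenum reversed: 9 × 1 × 7 = 63
  Preload reversed: 4 × 7 × 3 = 84
Sorted descending: 192, 150, 120, 84, 80, 63, 42, 25, 12, 5.
The second-highest RPN is 150 (Nozzle leakage).

150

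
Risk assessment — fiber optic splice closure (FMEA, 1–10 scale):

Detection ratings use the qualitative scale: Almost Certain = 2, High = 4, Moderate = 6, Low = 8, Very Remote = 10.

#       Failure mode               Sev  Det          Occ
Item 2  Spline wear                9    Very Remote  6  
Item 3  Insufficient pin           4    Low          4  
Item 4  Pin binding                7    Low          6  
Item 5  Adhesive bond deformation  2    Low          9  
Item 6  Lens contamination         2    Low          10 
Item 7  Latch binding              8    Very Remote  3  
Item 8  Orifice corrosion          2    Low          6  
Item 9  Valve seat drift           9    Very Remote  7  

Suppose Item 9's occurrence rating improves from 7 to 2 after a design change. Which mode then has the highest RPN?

RPN = Severity × Occurrence × Detection:
  Item 2: 9 × 6 × 10 = 540
  Item 3: 4 × 4 × 8 = 128
  Item 4: 7 × 6 × 8 = 336
  Item 5: 2 × 9 × 8 = 144
  Item 6: 2 × 10 × 8 = 160
  Item 7: 8 × 3 × 10 = 240
  Item 8: 2 × 6 × 8 = 96
  Item 9: 9 × 7 × 10 = 630
After action: Item 9 → 9 × 2 × 10 = 180.
Revised RPNs: Item 2=540, Item 4=336, Item 7=240, Item 9=180, Item 6=160, Item 5=144, Item 3=128, Item 8=96.
Highest is now Item 2 (540).

Item 2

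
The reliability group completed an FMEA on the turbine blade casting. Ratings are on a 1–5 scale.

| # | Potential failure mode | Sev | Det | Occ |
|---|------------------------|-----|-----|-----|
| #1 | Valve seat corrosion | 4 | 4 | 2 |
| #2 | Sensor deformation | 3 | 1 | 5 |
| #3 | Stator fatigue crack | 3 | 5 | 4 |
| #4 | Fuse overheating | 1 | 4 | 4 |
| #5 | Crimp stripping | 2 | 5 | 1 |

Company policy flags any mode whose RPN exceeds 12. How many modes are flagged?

RPN = Severity × Occurrence × Detection:
  #1: 4 × 2 × 4 = 32
  #2: 3 × 5 × 1 = 15
  #3: 3 × 4 × 5 = 60
  #4: 1 × 4 × 4 = 16
  #5: 2 × 1 × 5 = 10
Modes with RPN > 12: #1 (32), #2 (15), #3 (60), #4 (16) → 4.

4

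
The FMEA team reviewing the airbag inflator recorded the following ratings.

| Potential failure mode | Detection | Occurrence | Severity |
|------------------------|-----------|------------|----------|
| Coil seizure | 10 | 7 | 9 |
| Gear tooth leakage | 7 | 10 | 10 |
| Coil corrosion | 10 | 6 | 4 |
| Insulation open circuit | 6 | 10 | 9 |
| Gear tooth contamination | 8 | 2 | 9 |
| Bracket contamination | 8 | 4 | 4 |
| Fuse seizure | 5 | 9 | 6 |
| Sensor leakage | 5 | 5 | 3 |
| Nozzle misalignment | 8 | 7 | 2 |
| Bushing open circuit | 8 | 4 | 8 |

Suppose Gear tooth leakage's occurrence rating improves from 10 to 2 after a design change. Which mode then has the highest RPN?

RPN = Severity × Occurrence × Detection:
  Coil seizure: 9 × 7 × 10 = 630
  Gear tooth leakage: 10 × 10 × 7 = 700
  Coil corrosion: 4 × 6 × 10 = 240
  Insulation open circuit: 9 × 10 × 6 = 540
  Gear tooth contamination: 9 × 2 × 8 = 144
  Bracket contamination: 4 × 4 × 8 = 128
  Fuse seizure: 6 × 9 × 5 = 270
  Sensor leakage: 3 × 5 × 5 = 75
  Nozzle misalignment: 2 × 7 × 8 = 112
  Bushing open circuit: 8 × 4 × 8 = 256
After action: Gear tooth leakage → 10 × 2 × 7 = 140.
Revised RPNs: Coil seizure=630, Insulation open circuit=540, Fuse seizure=270, Bushing open circuit=256, Coil corrosion=240, Gear tooth contamination=144, Gear tooth leakage=140, Bracket contamination=128, Nozzle misalignment=112, Sensor leakage=75.
Highest is now Coil seizure (630).

Coil seizure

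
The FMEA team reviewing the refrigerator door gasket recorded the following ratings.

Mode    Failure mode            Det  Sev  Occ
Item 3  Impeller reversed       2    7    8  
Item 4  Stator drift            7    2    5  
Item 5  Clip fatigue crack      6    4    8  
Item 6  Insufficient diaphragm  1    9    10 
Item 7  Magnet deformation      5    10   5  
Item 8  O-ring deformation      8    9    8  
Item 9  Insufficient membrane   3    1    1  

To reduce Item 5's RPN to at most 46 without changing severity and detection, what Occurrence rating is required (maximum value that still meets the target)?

Item 5: S=4, O=8, D=6 → current RPN = 192.
Fixed product = 24. Need 24 × O ≤ 46, so O ≤ 46/24 = 1.92.
Maximum integer Occurrence rating = 1 (gives RPN 24; O=2 would give 48 > 46).

1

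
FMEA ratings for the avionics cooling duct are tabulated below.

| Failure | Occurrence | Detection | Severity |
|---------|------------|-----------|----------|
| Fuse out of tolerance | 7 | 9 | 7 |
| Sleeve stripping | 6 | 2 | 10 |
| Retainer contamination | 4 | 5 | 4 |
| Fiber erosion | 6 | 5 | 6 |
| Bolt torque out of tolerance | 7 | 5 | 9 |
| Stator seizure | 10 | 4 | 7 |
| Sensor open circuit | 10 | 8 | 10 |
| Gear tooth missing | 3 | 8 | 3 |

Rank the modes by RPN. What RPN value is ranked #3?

315

RPN = Severity × Occurrence × Detection:
  Fuse out of tolerance: 7 × 7 × 9 = 441
  Sleeve stripping: 10 × 6 × 2 = 120
  Retainer contamination: 4 × 4 × 5 = 80
  Fiber erosion: 6 × 6 × 5 = 180
  Bolt torque out of tolerance: 9 × 7 × 5 = 315
  Stator seizure: 7 × 10 × 4 = 280
  Sensor open circuit: 10 × 10 × 8 = 800
  Gear tooth missing: 3 × 3 × 8 = 72
Sorted descending: 800, 441, 315, 280, 180, 120, 80, 72.
The third-highest RPN is 315 (Bolt torque out of tolerance).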